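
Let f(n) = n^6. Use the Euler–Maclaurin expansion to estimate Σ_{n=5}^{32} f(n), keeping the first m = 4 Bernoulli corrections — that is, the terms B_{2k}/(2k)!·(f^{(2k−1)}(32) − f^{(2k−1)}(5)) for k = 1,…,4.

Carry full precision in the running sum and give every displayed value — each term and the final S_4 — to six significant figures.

Integral: ∫_5^32 x^6 dx = 4.90852e+09.
Endpoint term: (f(5) + f(32))/2 = (15625.0 + 1.07374e+09)/2 = 5.36879e+08.
Running total after boundary: 5.44540e+09.
Correction k=1: B_{2}/2! · (f^{(1)}(32) − f^{(1)}(5)) = 1/12 · (2.01327e+08 − 18750.0) = 1.67757e+07.
After k=1: 5.46218e+09.
Correction k=2: B_{4}/4! · (f^{(3)}(32) − f^{(3)}(5)) = −1/720 · (3.93216e+06 − 15000.0) = -5440.50.
After k=2: 5.46217e+09.
Correction k=3: B_{6}/6! · (f^{(5)}(32) − f^{(5)}(5)) = 1/30240 · (23040.0 − 3600.00) = 0.642857.
After k=3: 5.46217e+09.
Correction k=4: B_{8}/8! · (f^{(7)}(32) − f^{(7)}(5)) = −1/1209600 · (0.00000 − 0.00000) = 0.00000.

S_4 ≈ 5.46217e+09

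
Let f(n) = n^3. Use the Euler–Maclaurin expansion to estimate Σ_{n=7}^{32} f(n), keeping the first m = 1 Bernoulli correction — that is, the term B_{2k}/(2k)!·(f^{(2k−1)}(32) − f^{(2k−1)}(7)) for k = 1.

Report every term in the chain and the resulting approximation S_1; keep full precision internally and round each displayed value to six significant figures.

S_1 ≈ 278343

∫_7^32 x^3 dx evaluates to 261544.
Boundary: ½(f(7) + f(32)) = ½(343.000 + 32768.0) = 16555.5.
Integral + boundary = 278099.
Correction k=1: B_{2}/2! · (f^{(1)}(32) − f^{(1)}(7)) = 1/12 · (3072.00 − 147.000) = 243.750.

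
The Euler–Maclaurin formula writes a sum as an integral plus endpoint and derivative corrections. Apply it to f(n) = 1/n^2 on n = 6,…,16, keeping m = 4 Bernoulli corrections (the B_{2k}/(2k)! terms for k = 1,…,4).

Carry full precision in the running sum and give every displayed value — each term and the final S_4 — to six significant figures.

Integral: ∫_6^16 1/x^2 dx = 0.104167.
½[f(6) + f(16)] = ½[0.0277778 + 0.00390625] = 0.0158420.
Running total after boundary: 0.120009.
k=1: B_{2}/(2)! × [f^{(1)}(16) − f^{(1)}(6)] = 1/12 × (-0.000488281 − (-0.00925926)) = 0.000730915.
After k=1: 0.120740.
k=2: B_{4}/(4)! × [f^{(3)}(16) − f^{(3)}(6)] = −1/720 × (-2.28882e-05 − (-0.00308642)) = -4.25490e-06.
After k=2: 0.120735.
k=3: B_{6}/(6)! × [f^{(5)}(16) − f^{(5)}(6)] = 1/30240 × (-2.68221e-06 − (-0.00257202)) = 8.49648e-08.
After k=3: 0.120735.
k=4: B_{8}/(8)! × [f^{(7)}(16) − f^{(7)}(6)] = −1/1209600 × (-5.86733e-07 − (-0.00400091)) = -3.30715e-09.

S_4 ≈ 0.120735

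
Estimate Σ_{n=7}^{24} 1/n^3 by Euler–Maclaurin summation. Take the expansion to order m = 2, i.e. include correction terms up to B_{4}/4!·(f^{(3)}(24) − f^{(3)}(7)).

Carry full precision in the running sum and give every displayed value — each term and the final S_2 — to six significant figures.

∫_7^24 1/x^3 dx evaluates to 0.00933603.
Boundary: ½(f(7) + f(24)) = ½(0.00291545 + 7.23380e-05) = 0.00149389.
Running total after boundary: 0.0108299.
Order-1 term: 1/12 · (-9.04225e-06 − (-0.00124948)) = 0.000103370.
After k=1: 0.0109333.
Order-2 term: −1/720 · (-3.13967e-07 − (-0.000509992)) = -7.07886e-07.

S_2 ≈ 0.0109326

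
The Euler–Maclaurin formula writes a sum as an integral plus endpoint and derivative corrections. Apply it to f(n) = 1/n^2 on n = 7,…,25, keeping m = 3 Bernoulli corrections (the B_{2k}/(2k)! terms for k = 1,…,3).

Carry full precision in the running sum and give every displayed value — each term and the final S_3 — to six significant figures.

S_3 ≈ 0.114335

∫_7^25 1/x^2 dx evaluates to 0.102857.
Boundary: ½(f(7) + f(25)) = ½(0.0204082 + 0.00160000) = 0.0110041.
Integral + boundary = 0.113861.
k=1: B_{2}/(2)! × [f^{(1)}(25) − f^{(1)}(7)] = 1/12 × (-0.000128000 − (-0.00583090)) = 0.000475242.
Running total after k=1: 0.114336.
k=2: B_{4}/(4)! × [f^{(3)}(25) − f^{(3)}(7)] = −1/720 × (-2.45760e-06 − (-0.00142798)) = -1.97989e-06.
Running total after k=2: 0.114334.
k=3: B_{6}/(6)! × [f^{(5)}(25) − f^{(5)}(7)] = 1/30240 × (-1.17965e-07 − (-0.000874271)) = 2.89072e-08.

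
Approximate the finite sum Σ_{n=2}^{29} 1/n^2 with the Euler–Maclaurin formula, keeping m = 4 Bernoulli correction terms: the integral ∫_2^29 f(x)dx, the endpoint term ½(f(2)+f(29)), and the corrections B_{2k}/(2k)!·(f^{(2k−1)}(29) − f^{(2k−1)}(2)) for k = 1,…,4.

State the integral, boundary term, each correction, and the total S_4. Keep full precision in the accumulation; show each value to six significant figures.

Integral: ∫_2^29 1/x^2 dx = 0.465517.
½[f(2) + f(29)] = ½[0.250000 + 0.00118906] = 0.125595.
So far: 0.591112.
Order-1 term: 1/12 · (-8.20042e-05 − (-0.250000)) = 0.0208265.
Partial sum through k=1: 0.611938.
Order-2 term: −1/720 · (-1.17010e-06 − (-0.750000)) = -0.00104167.
Partial sum through k=2: 0.610897.
Order-3 term: 1/30240 · (-4.17394e-08 − (-5.62500)) = 0.000186012.
Partial sum through k=3: 0.611083.
Order-4 term: −1/1209600 · (-2.77932e-09 − (-78.7500)) = -6.51042e-05.

S_4 ≈ 0.611018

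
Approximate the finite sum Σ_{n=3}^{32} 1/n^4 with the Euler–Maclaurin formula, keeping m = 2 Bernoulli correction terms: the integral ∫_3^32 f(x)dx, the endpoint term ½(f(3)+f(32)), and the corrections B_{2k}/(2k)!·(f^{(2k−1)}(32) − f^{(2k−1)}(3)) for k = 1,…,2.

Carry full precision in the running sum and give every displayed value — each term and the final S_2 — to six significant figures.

S_2 ≈ 0.0198043

The integral term ∫_3^32 1/x^4 dx = 0.0123355.
Boundary: ½(f(3) + f(32)) = ½(0.0123457 + 9.53674e-07) = 0.00617332.
Running total after boundary: 0.0185088.
Correction k=1: B_{2}/2! · (f^{(1)}(32) − f^{(1)}(3)) = 1/12 · (-1.19209e-07 − (-0.0164609)) = 0.00137173.
Partial sum through k=1: 0.0198806.
Correction k=2: B_{4}/4! · (f^{(3)}(32) − f^{(3)}(3)) = −1/720 · (-3.49246e-09 − (-0.0548697)) = -7.62079e-05.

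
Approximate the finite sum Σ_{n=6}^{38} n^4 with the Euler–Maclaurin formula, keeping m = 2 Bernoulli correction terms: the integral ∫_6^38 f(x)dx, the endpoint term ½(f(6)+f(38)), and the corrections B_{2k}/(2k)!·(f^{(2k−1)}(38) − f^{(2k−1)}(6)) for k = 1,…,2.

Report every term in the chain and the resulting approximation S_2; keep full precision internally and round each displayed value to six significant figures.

S_2 ≈ 1.69069e+07

∫_6^38 x^4 dx evaluates to 1.58455e+07.
Boundary: ½(f(6) + f(38)) = ½(1296.00 + 2.08514e+06) = 1.04322e+06.
Integral + boundary = 1.68887e+07.
k=1: B_{2}/(2)! × [f^{(1)}(38) − f^{(1)}(6)] = 1/12 × (219488 − 864.000) = 18218.7.
Partial sum through k=1: 1.69069e+07.
k=2: B_{4}/(4)! × [f^{(3)}(38) − f^{(3)}(6)] = −1/720 × (912.000 − 144.000) = -1.06667.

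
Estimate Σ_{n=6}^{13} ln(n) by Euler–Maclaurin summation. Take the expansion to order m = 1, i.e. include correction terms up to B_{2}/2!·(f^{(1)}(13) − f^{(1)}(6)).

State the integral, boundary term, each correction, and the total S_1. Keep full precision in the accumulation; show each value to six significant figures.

Integral: ∫_6^13 ln(x) dx = 15.5938.
Endpoint term: (f(6) + f(13))/2 = (1.79176 + 2.56495)/2 = 2.17835.
So far: 17.7721.
k=1: B_{2}/(2)! × [f^{(1)}(13) − f^{(1)}(6)] = 1/12 × (0.0769231 − 0.166667) = -0.00747863.

S_1 ≈ 17.7647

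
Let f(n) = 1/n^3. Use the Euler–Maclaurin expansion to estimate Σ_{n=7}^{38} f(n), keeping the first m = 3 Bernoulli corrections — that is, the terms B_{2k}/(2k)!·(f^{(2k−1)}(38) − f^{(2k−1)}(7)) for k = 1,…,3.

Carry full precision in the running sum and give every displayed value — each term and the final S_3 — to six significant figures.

Integral: ∫_7^38 1/x^3 dx = 0.00985782.
Endpoint term: (f(7) + f(38))/2 = (0.00291545 + 1.82242e-05)/2 = 0.00146684.
So far: 0.0113247.
k=1: B_{2}/(2)! × [f^{(1)}(38) − f^{(1)}(7)] = 1/12 × (-1.43876e-06 − (-0.00124948)) = 0.000104003.
Running total after k=1: 0.0114287.
k=2: B_{4}/(4)! × [f^{(3)}(38) − f^{(3)}(7)] = −1/720 × (-1.99274e-08 − (-0.000509992)) = -7.08294e-07.
Running total after k=2: 0.0114280.
k=3: B_{6}/(6)! × [f^{(5)}(38) − f^{(5)}(7)] = 1/30240 × (-5.79605e-10 − (-0.000437136)) = 1.44555e-08.

S_3 ≈ 0.0114280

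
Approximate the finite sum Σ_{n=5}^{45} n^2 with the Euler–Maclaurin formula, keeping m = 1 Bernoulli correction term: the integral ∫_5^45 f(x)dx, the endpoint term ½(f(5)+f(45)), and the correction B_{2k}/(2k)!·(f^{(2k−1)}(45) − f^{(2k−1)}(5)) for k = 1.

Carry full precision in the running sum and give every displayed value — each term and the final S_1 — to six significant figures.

S_1 ≈ 31365.0

The integral term ∫_5^45 x^2 dx = 30333.3.
Boundary: ½(f(5) + f(45)) = ½(25.0000 + 2025.00) = 1025.00.
So far: 31358.3.
Correction k=1: B_{2}/2! · (f^{(1)}(45) − f^{(1)}(5)) = 1/12 · (90.0000 − 10.0000) = 6.66667.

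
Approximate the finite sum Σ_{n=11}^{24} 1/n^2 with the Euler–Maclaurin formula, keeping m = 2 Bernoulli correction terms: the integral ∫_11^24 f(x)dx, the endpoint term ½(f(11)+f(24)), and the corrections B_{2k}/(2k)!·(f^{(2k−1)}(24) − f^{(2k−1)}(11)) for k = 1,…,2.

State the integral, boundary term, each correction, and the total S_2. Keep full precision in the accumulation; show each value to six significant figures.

S_2 ≈ 0.0543557

Integral: ∫_11^24 1/x^2 dx = 0.0492424.
½[f(11) + f(24)] = ½[0.00826446 + 0.00173611] = 0.00500029.
So far: 0.0542427.
Order-1 term: 1/12 · (-0.000144676 − (-0.00150263)) = 0.000113163.
Running total after k=1: 0.0543559.
Order-2 term: −1/720 · (-3.01408e-06 − (-0.000149021)) = -2.02788e-07.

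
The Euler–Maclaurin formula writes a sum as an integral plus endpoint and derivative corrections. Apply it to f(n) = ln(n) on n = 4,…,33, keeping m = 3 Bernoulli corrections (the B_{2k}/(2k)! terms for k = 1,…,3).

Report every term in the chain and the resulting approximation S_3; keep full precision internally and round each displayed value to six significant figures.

S_3 ≈ 83.2627

∫_4^33 ln(x) dx evaluates to 80.8396.
½[f(4) + f(33)] = ½[1.38629 + 3.49651] = 2.44140.
Running total after boundary: 83.2810.
Order-1 term: 1/12 · (0.0303030 − 0.250000) = -0.0183081.
Running total after k=1: 83.2627.
Order-2 term: −1/720 · (5.56529e-05 − 0.0312500) = 4.33255e-05.
Running total after k=2: 83.2627.
Order-3 term: 1/30240 · (6.13256e-07 − 0.0234375) = -7.75029e-07.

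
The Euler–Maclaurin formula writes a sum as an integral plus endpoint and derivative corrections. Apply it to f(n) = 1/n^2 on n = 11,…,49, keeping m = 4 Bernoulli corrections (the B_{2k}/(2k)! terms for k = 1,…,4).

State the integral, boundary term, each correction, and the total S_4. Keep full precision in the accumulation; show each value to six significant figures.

Integral: ∫_11^49 1/x^2 dx = 0.0705009.
Endpoint term: (f(11) + f(49))/2 = (0.00826446 + 0.000416493)/2 = 0.00434048.
So far: 0.0748414.
k=1: B_{2}/(2)! × [f^{(1)}(49) − f^{(1)}(11)] = 1/12 × (-1.69997e-05 − (-0.00150263)) = 0.000123802.
Running total after k=1: 0.0749652.
k=2: B_{4}/(4)! × [f^{(3)}(49) − f^{(3)}(11)] = −1/720 × (-8.49632e-08 − (-0.000149021)) = -2.06856e-07.
Running total after k=2: 0.0749650.
k=3: B_{6}/(6)! × [f^{(5)}(49) − f^{(5)}(11)] = 1/30240 × (-1.06160e-09 − (-3.69474e-05)) = 1.22177e-09.
Running total after k=3: 0.0749650.
k=4: B_{8}/(8)! × [f^{(7)}(49) − f^{(7)}(11)] = −1/1209600 × (-2.47603e-11 − (-1.70996e-05)) = -1.41366e-11.

S_4 ≈ 0.0749650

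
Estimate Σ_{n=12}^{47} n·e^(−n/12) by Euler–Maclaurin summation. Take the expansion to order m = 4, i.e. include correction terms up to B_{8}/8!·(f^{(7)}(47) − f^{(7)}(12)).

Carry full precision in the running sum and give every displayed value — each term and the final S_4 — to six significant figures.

S_4 ≈ 94.5251

The integral term ∫_12^47 x·e^(−x/12) dx = 91.8549.
Endpoint term: (f(12) + f(47))/2 = (4.41455 + 0.935645)/2 = 2.67510.
Integral + boundary = 94.5300.
Correction k=1: B_{2}/2! · (f^{(1)}(47) − f^{(1)}(12)) = 1/12 · (-0.0580631 − 0.00000) = -0.00483859.
Running total after k=1: 94.5251.
Correction k=2: B_{4}/4! · (f^{(3)}(47) − f^{(3)}(12)) = −1/720 · (-0.000126725 − 0.00510944) = 7.27245e-06.
Running total after k=2: 94.5251.
Correction k=3: B_{6}/6! · (f^{(5)}(47) − f^{(5)}(12)) = 1/30240 · (1.04004e-06 − 7.09644e-05) = -2.31231e-09.
Running total after k=3: 94.5251.
Correction k=4: B_{8}/8! · (f^{(7)}(47) − f^{(7)}(12)) = −1/1209600 · (2.05564e-08 − 7.39212e-07) = 5.94127e-13.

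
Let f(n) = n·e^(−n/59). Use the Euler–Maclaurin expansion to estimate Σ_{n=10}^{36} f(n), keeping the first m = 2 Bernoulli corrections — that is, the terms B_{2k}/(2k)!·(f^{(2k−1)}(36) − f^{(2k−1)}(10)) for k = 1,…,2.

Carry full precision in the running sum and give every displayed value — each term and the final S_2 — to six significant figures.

Integral: ∫_10^36 x·e^(−x/59) dx = 391.341.
½[f(10) + f(36)] = ½[8.44094 + 19.5573] = 13.9991.
Running total after boundary: 405.340.
Order-1 term: 1/12 · (0.211779 − 0.701027) = -0.0407707.
After k=1: 405.299.
Order-2 term: −1/720 · (0.000372967 − 0.000686359) = 4.35267e-07.

S_2 ≈ 405.299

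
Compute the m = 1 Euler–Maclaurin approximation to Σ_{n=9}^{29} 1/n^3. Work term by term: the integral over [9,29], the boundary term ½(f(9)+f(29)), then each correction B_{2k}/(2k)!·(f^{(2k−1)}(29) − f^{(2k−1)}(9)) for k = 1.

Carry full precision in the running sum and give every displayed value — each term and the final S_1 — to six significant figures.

∫_9^29 1/x^3 dx evaluates to 0.00557831.
Endpoint term: (f(9) + f(29))/2 = (0.00137174 + 4.10021e-05)/2 = 0.000706372.
Running total after boundary: 0.00628468.
k=1: B_{2}/(2)! × [f^{(1)}(29) − f^{(1)}(9)] = 1/12 × (-4.24160e-06 − (-0.000457247)) = 3.77505e-05.

S_1 ≈ 0.00632243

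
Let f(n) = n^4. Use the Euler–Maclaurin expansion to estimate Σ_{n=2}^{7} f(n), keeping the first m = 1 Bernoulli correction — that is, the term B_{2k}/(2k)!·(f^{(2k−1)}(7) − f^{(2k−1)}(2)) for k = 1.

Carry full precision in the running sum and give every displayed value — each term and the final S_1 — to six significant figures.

∫_2^7 x^4 dx evaluates to 3355.00.
Endpoint term: (f(2) + f(7))/2 = (16.0000 + 2401.00)/2 = 1208.50.
Integral + boundary = 4563.50.
k=1: B_{2}/(2)! × [f^{(1)}(7) − f^{(1)}(2)] = 1/12 × (1372.00 − 32.0000) = 111.667.

S_1 ≈ 4675.17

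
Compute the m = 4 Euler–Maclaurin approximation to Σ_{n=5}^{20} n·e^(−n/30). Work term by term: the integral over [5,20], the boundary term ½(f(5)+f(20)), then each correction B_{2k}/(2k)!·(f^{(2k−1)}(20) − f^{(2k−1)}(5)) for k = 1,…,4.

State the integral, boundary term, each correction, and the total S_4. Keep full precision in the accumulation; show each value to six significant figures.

∫_5^20 x·e^(−x/30) dx evaluates to 118.680.
Boundary: ½(f(5) + f(20)) = ½(4.23241 + 10.2683) = 7.25038.
So far: 125.931.
k=1: B_{2}/(2)! × [f^{(1)}(20) − f^{(1)}(5)] = 1/12 × (0.171139 − 0.705401) = -0.0445219.
Running total after k=1: 125.886.
k=2: B_{4}/(4)! × [f^{(3)}(20) − f^{(3)}(5)] = −1/720 × (0.00133108 − 0.00266485) = 1.85246e-06.
Running total after k=2: 125.886.
k=3: B_{6}/(6)! × [f^{(5)}(20) − f^{(5)}(5)] = 1/30240 × (2.74668e-06 − 5.05102e-06) = -7.62019e-11.
Running total after k=3: 125.886.
k=4: B_{8}/(8)! × [f^{(7)}(20) − f^{(7)}(5)] = −1/1209600 × (4.46041e-09 − 7.93456e-09) = 2.87214e-15.

S_4 ≈ 125.886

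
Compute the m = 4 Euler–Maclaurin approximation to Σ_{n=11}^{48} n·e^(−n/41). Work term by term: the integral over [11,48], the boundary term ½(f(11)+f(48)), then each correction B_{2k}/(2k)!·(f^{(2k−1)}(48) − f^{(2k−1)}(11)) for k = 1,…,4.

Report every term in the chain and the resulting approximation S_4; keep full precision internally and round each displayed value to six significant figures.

S_4 ≈ 510.204

The integral term ∫_11^48 x·e^(−x/41) dx = 498.606.
½[f(11) + f(48)] = ½[8.41152 + 14.8867] = 11.6491.
So far: 510.255.
Correction k=1: B_{2}/2! · (f^{(1)}(48) − f^{(1)}(11)) = 1/12 · (-0.0529507 − 0.559525) = -0.0510396.
After k=1: 510.204.
Correction k=2: B_{4}/4! · (f^{(3)}(48) − f^{(3)}(11)) = −1/720 · (0.000337495 − 0.00124265) = 1.25716e-06.
After k=2: 510.204.
Correction k=3: B_{6}/6! · (f^{(5)}(48) − f^{(5)}(11)) = 1/30240 · (4.20279e-07 − 1.28046e-06) = -2.84450e-11.
After k=3: 510.204.
Correction k=4: B_{8}/8! · (f^{(7)}(48) − f^{(7)}(11)) = −1/1209600 · (3.80600e-10 − 1.08369e-09) = 5.81256e-16.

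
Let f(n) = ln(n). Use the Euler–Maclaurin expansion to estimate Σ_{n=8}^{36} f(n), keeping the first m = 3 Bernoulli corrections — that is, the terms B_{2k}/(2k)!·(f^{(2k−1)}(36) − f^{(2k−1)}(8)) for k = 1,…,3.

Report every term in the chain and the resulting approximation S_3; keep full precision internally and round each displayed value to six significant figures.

The integral term ∫_8^36 ln(x) dx = 84.3711.
½[f(8) + f(36)] = ½[2.07944 + 3.58352] = 2.83148.
Running total after boundary: 87.2026.
Order-1 term: 1/12 · (0.0277778 − 0.125000) = -0.00810185.
Partial sum through k=1: 87.1945.
Order-2 term: −1/720 · (4.28669e-05 − 0.00390625) = 5.36581e-06.
Partial sum through k=2: 87.1945.
Order-3 term: 1/30240 · (3.96916e-07 − 0.000732422) = -2.42072e-08.

S_3 ≈ 87.1945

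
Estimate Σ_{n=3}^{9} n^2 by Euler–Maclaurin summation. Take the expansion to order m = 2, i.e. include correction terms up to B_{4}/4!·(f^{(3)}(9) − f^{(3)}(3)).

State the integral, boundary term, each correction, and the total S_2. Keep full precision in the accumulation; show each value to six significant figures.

S_2 ≈ 280.000

Integral: ∫_3^9 x^2 dx = 234.000.
½[f(3) + f(9)] = ½[9.00000 + 81.0000] = 45.0000.
Running total after boundary: 279.000.
Correction k=1: B_{2}/2! · (f^{(1)}(9) − f^{(1)}(3)) = 1/12 · (18.0000 − 6.00000) = 1.00000.
Partial sum through k=1: 280.000.
Correction k=2: B_{4}/4! · (f^{(3)}(9) − f^{(3)}(3)) = −1/720 · (0.00000 − 0.00000) = 0.00000.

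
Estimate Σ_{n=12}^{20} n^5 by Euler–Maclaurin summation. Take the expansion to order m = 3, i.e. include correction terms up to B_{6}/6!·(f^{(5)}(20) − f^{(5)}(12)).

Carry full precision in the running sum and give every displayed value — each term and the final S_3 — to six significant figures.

∫_12^20 x^5 dx evaluates to 1.01690e+07.
Endpoint term: (f(12) + f(20))/2 = (248832 + 3.20000e+06)/2 = 1.72442e+06.
Running total after boundary: 1.18934e+07.
k=1: B_{2}/(2)! × [f^{(1)}(20) − f^{(1)}(12)] = 1/12 × (800000 − 103680) = 58026.7.
Running total after k=1: 1.19514e+07.
k=2: B_{4}/(4)! × [f^{(3)}(20) − f^{(3)}(12)] = −1/720 × (24000.0 − 8640.00) = -21.3333.
Running total after k=2: 1.19514e+07.
k=3: B_{6}/(6)! × [f^{(5)}(20) − f^{(5)}(12)] = 1/30240 × (120.000 − 120.000) = 0.00000.

S_3 ≈ 1.19514e+07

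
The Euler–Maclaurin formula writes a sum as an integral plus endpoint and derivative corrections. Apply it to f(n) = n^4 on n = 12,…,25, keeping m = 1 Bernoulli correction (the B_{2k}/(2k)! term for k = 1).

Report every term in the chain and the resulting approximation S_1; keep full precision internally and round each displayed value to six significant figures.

∫_12^25 x^4 dx evaluates to 1.90336e+06.
Boundary: ½(f(12) + f(25)) = ½(20736.0 + 390625) = 205680.
So far: 2.10904e+06.
Correction k=1: B_{2}/2! · (f^{(1)}(25) − f^{(1)}(12)) = 1/12 · (62500.0 − 6912.00) = 4632.33.

S_1 ≈ 2.11367e+06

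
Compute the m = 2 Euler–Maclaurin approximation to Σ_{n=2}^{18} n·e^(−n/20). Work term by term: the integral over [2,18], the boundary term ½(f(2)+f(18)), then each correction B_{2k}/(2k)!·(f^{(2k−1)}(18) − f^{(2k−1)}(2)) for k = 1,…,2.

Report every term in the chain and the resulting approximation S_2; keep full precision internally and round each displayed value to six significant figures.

S_2 ≈ 93.6350

The integral term ∫_2^18 x·e^(−x/20) dx = 89.1355.
Boundary: ½(f(2) + f(18)) = ½(1.80967 + 7.31825) = 4.56396.
Running total after boundary: 93.6995.
Correction k=1: B_{2}/2! · (f^{(1)}(18) − f^{(1)}(2)) = 1/12 · (0.0406570 − 0.814354) = -0.0644747.
Partial sum through k=1: 93.6350.
Correction k=2: B_{4}/4! · (f^{(3)}(18) − f^{(3)}(2)) = −1/720 · (0.00213449 − 0.00656007) = 6.14664e-06.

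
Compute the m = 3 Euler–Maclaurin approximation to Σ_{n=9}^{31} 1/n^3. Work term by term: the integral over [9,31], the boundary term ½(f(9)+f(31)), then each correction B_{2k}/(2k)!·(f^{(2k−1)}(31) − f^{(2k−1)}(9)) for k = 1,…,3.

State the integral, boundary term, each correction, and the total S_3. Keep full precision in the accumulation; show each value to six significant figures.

The integral term ∫_9^31 1/x^3 dx = 0.00565255.
½[f(9) + f(31)] = ½[0.00137174 + 3.35672e-05] = 0.000702655.
Running total after boundary: 0.00635520.
Correction k=1: B_{2}/2! · (f^{(1)}(31) − f^{(1)}(9)) = 1/12 · (-3.24844e-06 − (-0.000457247)) = 3.78332e-05.
Partial sum through k=1: 0.00639304.
Correction k=2: B_{4}/4! · (f^{(3)}(31) − f^{(3)}(9)) = −1/720 · (-6.76054e-08 − (-0.000112901)) = -1.56712e-07.
Partial sum through k=2: 0.00639288.
Correction k=3: B_{6}/6! · (f^{(5)}(31) − f^{(5)}(9)) = 1/30240 · (-2.95466e-09 − (-5.85410e-05)) = 1.93578e-09.

S_3 ≈ 0.00639288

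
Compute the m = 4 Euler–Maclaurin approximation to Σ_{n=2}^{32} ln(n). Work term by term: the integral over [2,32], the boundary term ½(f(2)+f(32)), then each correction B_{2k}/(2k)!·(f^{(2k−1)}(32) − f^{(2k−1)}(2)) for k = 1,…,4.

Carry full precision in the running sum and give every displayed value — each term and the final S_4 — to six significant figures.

S_4 ≈ 81.5580

∫_2^32 ln(x) dx evaluates to 79.5173.
½[f(2) + f(32)] = ½[0.693147 + 3.46574] = 2.07944.
So far: 81.5967.
k=1: B_{2}/(2)! × [f^{(1)}(32) − f^{(1)}(2)] = 1/12 × (0.0312500 − 0.500000) = -0.0390625.
Running total after k=1: 81.5576.
k=2: B_{4}/(4)! × [f^{(3)}(32) − f^{(3)}(2)] = −1/720 × (6.10352e-05 − 0.250000) = 0.000347137.
Running total after k=2: 81.5580.
k=3: B_{6}/(6)! × [f^{(5)}(32) − f^{(5)}(2)] = 1/30240 × (7.15256e-07 − 0.750000) = -2.48016e-05.
Running total after k=3: 81.5580.
k=4: B_{8}/(8)! × [f^{(7)}(32) − f^{(7)}(2)] = −1/1209600 × (2.09548e-08 − 5.62500) = 4.65030e-06.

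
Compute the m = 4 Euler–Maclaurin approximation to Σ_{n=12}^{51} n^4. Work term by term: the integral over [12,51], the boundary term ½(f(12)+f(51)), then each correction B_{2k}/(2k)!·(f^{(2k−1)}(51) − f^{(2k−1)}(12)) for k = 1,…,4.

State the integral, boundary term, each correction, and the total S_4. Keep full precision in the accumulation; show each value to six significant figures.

∫_12^51 x^4 dx evaluates to 6.89553e+07.
Boundary: ½(f(12) + f(51)) = ½(20736.0 + 6.76520e+06) = 3.39297e+06.
Integral + boundary = 7.23483e+07.
Order-1 term: 1/12 · (530604 − 6912.00) = 43641.0.
After k=1: 7.23919e+07.
Order-2 term: −1/720 · (1224.00 − 288.000) = -1.30000.
After k=2: 7.23919e+07.
Order-3 term: 1/30240 · (0.00000 − 0.00000) = 0.00000.
After k=3: 7.23919e+07.
Order-4 term: −1/1209600 · (0.00000 − 0.00000) = 0.00000.

S_4 ≈ 7.23919e+07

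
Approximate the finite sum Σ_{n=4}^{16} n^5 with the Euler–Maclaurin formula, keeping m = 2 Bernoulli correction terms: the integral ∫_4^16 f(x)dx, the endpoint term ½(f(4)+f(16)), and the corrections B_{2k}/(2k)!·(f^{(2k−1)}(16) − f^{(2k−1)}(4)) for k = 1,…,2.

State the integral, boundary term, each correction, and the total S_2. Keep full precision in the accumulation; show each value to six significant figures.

S_2 ≈ 3.34750e+06

Integral: ∫_4^16 x^5 dx = 2.79552e+06.
Endpoint term: (f(4) + f(16))/2 = (1024.00 + 1.04858e+06)/2 = 524800.
Integral + boundary = 3.32032e+06.
Correction k=1: B_{2}/2! · (f^{(1)}(16) − f^{(1)}(4)) = 1/12 · (327680 − 1280.00) = 27200.0.
After k=1: 3.34752e+06.
Correction k=2: B_{4}/4! · (f^{(3)}(16) − f^{(3)}(4)) = −1/720 · (15360.0 − 960.000) = -20.0000.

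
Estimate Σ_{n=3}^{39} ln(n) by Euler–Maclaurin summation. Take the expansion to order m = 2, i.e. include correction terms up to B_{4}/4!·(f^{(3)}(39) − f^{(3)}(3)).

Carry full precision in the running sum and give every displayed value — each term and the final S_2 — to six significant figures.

S_2 ≈ 105.939

∫_3^39 ln(x) dx evaluates to 103.583.
Boundary: ½(f(3) + f(39)) = ½(1.09861 + 3.66356) = 2.38109.
So far: 105.964.
k=1: B_{2}/(2)! × [f^{(1)}(39) − f^{(1)}(3)] = 1/12 × (0.0256410 − 0.333333) = -0.0256410.
Partial sum through k=1: 105.939.
k=2: B_{4}/(4)! × [f^{(3)}(39) − f^{(3)}(3)] = −1/720 × (3.37160e-05 − 0.0740741) = 0.000102834.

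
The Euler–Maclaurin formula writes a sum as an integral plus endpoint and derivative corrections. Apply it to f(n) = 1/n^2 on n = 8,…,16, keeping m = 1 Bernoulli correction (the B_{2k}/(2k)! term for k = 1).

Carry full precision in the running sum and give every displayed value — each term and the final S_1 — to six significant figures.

The integral term ∫_8^16 1/x^2 dx = 0.0625000.
Endpoint term: (f(8) + f(16))/2 = (0.0156250 + 0.00390625)/2 = 0.00976562.
Running total after boundary: 0.0722656.
k=1: B_{2}/(2)! × [f^{(1)}(16) − f^{(1)}(8)] = 1/12 × (-0.000488281 − (-0.00390625)) = 0.000284831.

S_1 ≈ 0.0725505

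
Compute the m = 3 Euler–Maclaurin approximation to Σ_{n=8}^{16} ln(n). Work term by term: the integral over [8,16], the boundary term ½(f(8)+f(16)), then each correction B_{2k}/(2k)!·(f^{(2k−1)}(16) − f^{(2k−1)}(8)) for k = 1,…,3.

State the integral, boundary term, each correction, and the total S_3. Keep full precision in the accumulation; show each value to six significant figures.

S_3 ≈ 22.1467

The integral term ∫_8^16 ln(x) dx = 19.7259.
½[f(8) + f(16)] = ½[2.07944 + 2.77259] = 2.42602.
So far: 22.1519.
k=1: B_{2}/(2)! × [f^{(1)}(16) − f^{(1)}(8)] = 1/12 × (0.0625000 − 0.125000) = -0.00520833.
Running total after k=1: 22.1467.
k=2: B_{4}/(4)! × [f^{(3)}(16) − f^{(3)}(8)] = −1/720 × (0.000488281 − 0.00390625) = 4.74718e-06.
Running total after k=2: 22.1467.
k=3: B_{6}/(6)! × [f^{(5)}(16) − f^{(5)}(8)] = 1/30240 × (2.28882e-05 − 0.000732422) = -2.34634e-08.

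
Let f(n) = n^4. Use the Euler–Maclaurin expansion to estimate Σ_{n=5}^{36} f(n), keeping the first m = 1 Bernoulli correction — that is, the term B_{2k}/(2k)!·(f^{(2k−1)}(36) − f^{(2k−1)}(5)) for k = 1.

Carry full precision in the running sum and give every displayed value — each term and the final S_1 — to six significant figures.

Integral: ∫_5^36 x^4 dx = 1.20926e+07.
Boundary: ½(f(5) + f(36)) = ½(625.000 + 1.67962e+06) = 840120.
Integral + boundary = 1.29327e+07.
k=1: B_{2}/(2)! × [f^{(1)}(36) − f^{(1)}(5)] = 1/12 × (186624 − 500.000) = 15510.3.

S_1 ≈ 1.29482e+07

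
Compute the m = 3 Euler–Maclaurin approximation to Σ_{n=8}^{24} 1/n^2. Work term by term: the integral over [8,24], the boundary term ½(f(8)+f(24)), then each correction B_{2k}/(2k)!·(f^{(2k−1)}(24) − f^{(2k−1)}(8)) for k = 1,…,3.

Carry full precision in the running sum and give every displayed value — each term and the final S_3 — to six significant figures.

S_3 ≈ 0.0923264

∫_8^24 1/x^2 dx evaluates to 0.0833333.
Boundary: ½(f(8) + f(24)) = ½(0.0156250 + 0.00173611) = 0.00868056.
Integral + boundary = 0.0920139.
Order-1 term: 1/12 · (-0.000144676 − (-0.00390625)) = 0.000313465.
Running total after k=1: 0.0923274.
Order-2 term: −1/720 · (-3.01408e-06 − (-0.000732422)) = -1.01307e-06.
Running total after k=2: 0.0923263.
Order-3 term: 1/30240 · (-1.56983e-07 − (-0.000343323)) = 1.13481e-08.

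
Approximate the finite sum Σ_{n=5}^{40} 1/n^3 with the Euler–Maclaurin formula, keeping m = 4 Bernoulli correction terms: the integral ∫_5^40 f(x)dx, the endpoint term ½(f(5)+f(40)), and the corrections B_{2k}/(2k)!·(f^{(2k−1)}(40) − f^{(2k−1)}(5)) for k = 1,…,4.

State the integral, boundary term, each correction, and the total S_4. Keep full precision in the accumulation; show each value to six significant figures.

The integral term ∫_5^40 1/x^3 dx = 0.0196875.
Boundary: ½(f(5) + f(40)) = ½(0.00800000 + 1.56250e-05) = 0.00400781.
Integral + boundary = 0.0236953.
Correction k=1: B_{2}/2! · (f^{(1)}(40) − f^{(1)}(5)) = 1/12 · (-1.17187e-06 − (-0.00480000)) = 0.000399902.
Running total after k=1: 0.0240952.
Correction k=2: B_{4}/4! · (f^{(3)}(40) − f^{(3)}(5)) = −1/720 · (-1.46484e-08 − (-0.00384000)) = -5.33331e-06.
Running total after k=2: 0.0240899.
Correction k=3: B_{6}/6! · (f^{(5)}(40) − f^{(5)}(5)) = 1/30240 · (-3.84521e-10 − (-0.00645120)) = 2.13333e-07.
Running total after k=3: 0.0240901.
Correction k=4: B_{8}/8! · (f^{(7)}(40) − f^{(7)}(5)) = −1/1209600 · (-1.73035e-11 − (-0.0185795)) = -1.53600e-08.

S_4 ≈ 0.0240901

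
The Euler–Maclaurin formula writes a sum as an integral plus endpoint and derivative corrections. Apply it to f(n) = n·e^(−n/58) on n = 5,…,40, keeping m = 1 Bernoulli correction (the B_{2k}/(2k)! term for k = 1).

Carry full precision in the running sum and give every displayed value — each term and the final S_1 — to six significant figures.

S_1 ≈ 512.526

∫_5^40 x·e^(−x/58) dx evaluates to 500.254.
½[f(5) + f(40)] = ½[4.58702 + 20.0700] = 12.3285.
Integral + boundary = 512.583.
Correction k=1: B_{2}/2! · (f^{(1)}(40) − f^{(1)}(5)) = 1/12 · (0.155715 − 0.838318) = -0.0568835.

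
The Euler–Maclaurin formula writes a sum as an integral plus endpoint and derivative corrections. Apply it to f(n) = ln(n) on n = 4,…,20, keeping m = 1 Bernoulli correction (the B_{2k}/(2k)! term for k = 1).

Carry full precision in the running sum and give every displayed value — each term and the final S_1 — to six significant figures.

The integral term ∫_4^20 ln(x) dx = 38.3695.
Endpoint term: (f(4) + f(20))/2 = (1.38629 + 2.99573)/2 = 2.19101.
Running total after boundary: 40.5605.
Correction k=1: B_{2}/2! · (f^{(1)}(20) − f^{(1)}(4)) = 1/12 · (0.0500000 − 0.250000) = -0.0166667.

S_1 ≈ 40.5438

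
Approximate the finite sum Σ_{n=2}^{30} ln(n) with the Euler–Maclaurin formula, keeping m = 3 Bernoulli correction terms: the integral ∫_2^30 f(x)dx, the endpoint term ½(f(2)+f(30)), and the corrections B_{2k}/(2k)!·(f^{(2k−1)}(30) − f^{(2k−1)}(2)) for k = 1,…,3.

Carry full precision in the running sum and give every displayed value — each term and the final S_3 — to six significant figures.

The integral term ∫_2^30 ln(x) dx = 72.6496.
Boundary: ½(f(2) + f(30)) = ½(0.693147 + 3.40120) = 2.04717.
Integral + boundary = 74.6968.
k=1: B_{2}/(2)! × [f^{(1)}(30) − f^{(1)}(2)] = 1/12 × (0.0333333 − 0.500000) = -0.0388889.
After k=1: 74.6579.
k=2: B_{4}/(4)! × [f^{(3)}(30) − f^{(3)}(2)] = −1/720 × (7.40741e-05 − 0.250000) = 0.000347119.
After k=2: 74.6583.
k=3: B_{6}/(6)! × [f^{(5)}(30) − f^{(5)}(2)] = 1/30240 × (9.87654e-07 − 0.750000) = -2.48016e-05.

S_3 ≈ 74.6582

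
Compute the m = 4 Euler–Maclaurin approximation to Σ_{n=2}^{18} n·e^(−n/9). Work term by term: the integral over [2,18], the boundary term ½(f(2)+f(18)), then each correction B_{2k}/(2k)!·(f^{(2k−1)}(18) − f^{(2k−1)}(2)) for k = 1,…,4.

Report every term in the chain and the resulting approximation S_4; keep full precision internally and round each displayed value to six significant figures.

S_4 ≈ 48.3421

The integral term ∫_2^18 x·e^(−x/9) dx = 46.3865.
Boundary: ½(f(2) + f(18)) = ½(1.60147 + 2.43604) = 2.01875.
Integral + boundary = 48.4053.
k=1: B_{2}/(2)! × [f^{(1)}(18) − f^{(1)}(2)] = 1/12 × (-0.135335 − 0.622796) = -0.0631776.
Partial sum through k=1: 48.3421.
k=2: B_{4}/(4)! × [f^{(3)}(18) − f^{(3)}(2)] = −1/720 × (0.00167081 − 0.0274601) = 3.58185e-05.
Partial sum through k=2: 48.3421.
k=3: B_{6}/(6)! × [f^{(5)}(18) − f^{(5)}(2)] = 1/30240 × (6.18817e-05 − 0.000583104) = -1.72362e-08.
Partial sum through k=3: 48.3421.
k=4: B_{8}/(8)! × [f^{(7)}(18) − f^{(7)}(2)] = −1/1209600 × (1.27329e-06 − 1.02123e-05) = 7.39003e-12.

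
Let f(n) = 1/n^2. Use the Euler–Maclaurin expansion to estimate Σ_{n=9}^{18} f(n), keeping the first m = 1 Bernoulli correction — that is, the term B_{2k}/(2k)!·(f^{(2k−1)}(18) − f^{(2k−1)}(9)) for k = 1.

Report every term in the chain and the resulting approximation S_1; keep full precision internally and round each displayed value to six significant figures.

The integral term ∫_9^18 1/x^2 dx = 0.0555556.
Boundary: ½(f(9) + f(18)) = ½(0.0123457 + 0.00308642) = 0.00771605.
Integral + boundary = 0.0632716.
k=1: B_{2}/(2)! × [f^{(1)}(18) − f^{(1)}(9)] = 1/12 × (-0.000342936 − (-0.00274348)) = 0.000200046.

S_1 ≈ 0.0634717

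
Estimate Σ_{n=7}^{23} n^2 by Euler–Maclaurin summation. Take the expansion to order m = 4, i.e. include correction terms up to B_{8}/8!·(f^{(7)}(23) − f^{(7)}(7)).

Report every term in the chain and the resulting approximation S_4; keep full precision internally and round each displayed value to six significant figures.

The integral term ∫_7^23 x^2 dx = 3941.33.
Boundary: ½(f(7) + f(23)) = ½(49.0000 + 529.000) = 289.000.
Integral + boundary = 4230.33.
k=1: B_{2}/(2)! × [f^{(1)}(23) − f^{(1)}(7)] = 1/12 × (46.0000 − 14.0000) = 2.66667.
Partial sum through k=1: 4233.00.
k=2: B_{4}/(4)! × [f^{(3)}(23) − f^{(3)}(7)] = −1/720 × (0.00000 − 0.00000) = 0.00000.
Partial sum through k=2: 4233.00.
k=3: B_{6}/(6)! × [f^{(5)}(23) − f^{(5)}(7)] = 1/30240 × (0.00000 − 0.00000) = 0.00000.
Partial sum through k=3: 4233.00.
k=4: B_{8}/(8)! × [f^{(7)}(23) − f^{(7)}(7)] = −1/1209600 × (0.00000 − 0.00000) = 0.00000.

S_4 ≈ 4233.00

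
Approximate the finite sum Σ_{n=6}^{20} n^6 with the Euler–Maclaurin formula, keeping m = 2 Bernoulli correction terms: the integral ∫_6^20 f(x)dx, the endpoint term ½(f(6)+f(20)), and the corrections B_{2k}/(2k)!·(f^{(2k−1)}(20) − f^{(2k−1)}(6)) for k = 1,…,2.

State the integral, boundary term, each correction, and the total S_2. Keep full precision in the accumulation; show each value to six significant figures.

Integral: ∫_6^20 x^6 dx = 1.82817e+08.
Endpoint term: (f(6) + f(20))/2 = (46656.0 + 6.40000e+07)/2 = 3.20233e+07.
Running total after boundary: 2.14840e+08.
k=1: B_{2}/(2)! × [f^{(1)}(20) − f^{(1)}(6)] = 1/12 × (1.92000e+07 − 46656.0) = 1.59611e+06.
Partial sum through k=1: 2.16437e+08.
k=2: B_{4}/(4)! × [f^{(3)}(20) − f^{(3)}(6)] = −1/720 × (960000 − 25920.0) = -1297.33.

S_2 ≈ 2.16435e+08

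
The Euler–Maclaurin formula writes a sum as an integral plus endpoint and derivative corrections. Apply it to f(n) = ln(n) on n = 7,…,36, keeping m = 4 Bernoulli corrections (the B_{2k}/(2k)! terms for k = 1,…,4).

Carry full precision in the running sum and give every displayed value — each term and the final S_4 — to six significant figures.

Integral: ∫_7^36 ln(x) dx = 86.3853.
Endpoint term: (f(7) + f(36))/2 = (1.94591 + 3.58352)/2 = 2.76471.
Integral + boundary = 89.1500.
k=1: B_{2}/(2)! × [f^{(1)}(36) − f^{(1)}(7)] = 1/12 × (0.0277778 − 0.142857) = -0.00958995.
After k=1: 89.1404.
k=2: B_{4}/(4)! × [f^{(3)}(36) − f^{(3)}(7)] = −1/720 × (4.28669e-05 − 0.00583090) = 8.03894e-06.
After k=2: 89.1404.
k=3: B_{6}/(6)! × [f^{(5)}(36) − f^{(5)}(7)] = 1/30240 × (3.96916e-07 − 0.00142798) = -4.72083e-08.
After k=3: 89.1404.
k=4: B_{8}/(8)! × [f^{(7)}(36) − f^{(7)}(7)] = −1/1209600 × (9.18787e-09 − 0.000874271) = 7.22770e-10.

S_4 ≈ 89.1404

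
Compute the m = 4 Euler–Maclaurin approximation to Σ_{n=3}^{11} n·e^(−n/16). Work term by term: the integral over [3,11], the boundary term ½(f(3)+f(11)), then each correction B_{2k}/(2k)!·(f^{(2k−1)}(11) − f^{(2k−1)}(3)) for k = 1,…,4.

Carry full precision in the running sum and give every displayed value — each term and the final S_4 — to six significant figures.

S_4 ≈ 38.7677

The integral term ∫_3^11 x·e^(−x/16) dx = 34.8016.
Boundary: ½(f(3) + f(11)) = ½(2.48709 + 5.53115) = 4.00912.
So far: 38.8107.
Order-1 term: 1/12 · (0.157135 − 0.673586) = -0.0430376.
After k=1: 38.7677.
Order-2 term: −1/720 · (0.00454218 − 0.00910799) = 6.34140e-06.
After k=2: 38.7677.
Order-3 term: 1/30240 · (3.30881e-05 − 6.08780e-05) = -9.18979e-10.
After k=3: 38.7677.
Order-4 term: −1/1209600 · (1.89193e-07 − 3.36633e-07) = 1.21892e-13.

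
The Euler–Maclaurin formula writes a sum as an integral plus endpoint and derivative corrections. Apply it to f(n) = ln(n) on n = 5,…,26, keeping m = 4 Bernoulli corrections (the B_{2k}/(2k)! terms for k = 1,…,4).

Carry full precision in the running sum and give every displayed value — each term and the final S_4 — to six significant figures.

S_4 ≈ 58.0836

∫_5^26 ln(x) dx evaluates to 55.6633.
½[f(5) + f(26)] = ½[1.60944 + 3.25810] = 2.43377.
Running total after boundary: 58.0971.
k=1: B_{2}/(2)! × [f^{(1)}(26) − f^{(1)}(5)] = 1/12 × (0.0384615 − 0.200000) = -0.0134615.
Running total after k=1: 58.0836.
k=2: B_{4}/(4)! × [f^{(3)}(26) − f^{(3)}(5)] = −1/720 × (0.000113792 − 0.0160000) = 2.20642e-05.
Running total after k=2: 58.0836.
k=3: B_{6}/(6)! × [f^{(5)}(26) − f^{(5)}(5)] = 1/30240 × (2.01997e-06 − 0.00768000) = -2.53901e-07.
Running total after k=3: 58.0836.
k=4: B_{8}/(8)! × [f^{(7)}(26) − f^{(7)}(5)] = −1/1209600 × (8.96436e-08 − 0.00921600) = 7.61897e-09.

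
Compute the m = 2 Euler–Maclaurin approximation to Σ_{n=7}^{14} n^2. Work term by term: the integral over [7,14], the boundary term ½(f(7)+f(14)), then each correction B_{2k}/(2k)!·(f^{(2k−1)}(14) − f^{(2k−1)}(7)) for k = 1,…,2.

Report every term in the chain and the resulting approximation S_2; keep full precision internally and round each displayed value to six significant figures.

∫_7^14 x^2 dx evaluates to 800.333.
½[f(7) + f(14)] = ½[49.0000 + 196.000] = 122.500.
Integral + boundary = 922.833.
k=1: B_{2}/(2)! × [f^{(1)}(14) − f^{(1)}(7)] = 1/12 × (28.0000 − 14.0000) = 1.16667.
Running total after k=1: 924.000.
k=2: B_{4}/(4)! × [f^{(3)}(14) − f^{(3)}(7)] = −1/720 × (0.00000 − 0.00000) = 0.00000.

S_2 ≈ 924.000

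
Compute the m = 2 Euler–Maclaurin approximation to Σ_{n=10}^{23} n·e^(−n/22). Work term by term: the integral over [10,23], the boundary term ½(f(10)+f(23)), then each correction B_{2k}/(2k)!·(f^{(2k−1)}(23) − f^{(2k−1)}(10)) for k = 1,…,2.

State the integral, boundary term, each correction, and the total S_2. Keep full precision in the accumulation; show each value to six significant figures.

S_2 ≈ 106.024

∫_10^23 x·e^(−x/22) dx evaluates to 98.8378.
Boundary: ½(f(10) + f(23)) = ½(6.34736 + 8.08524) = 7.21630.
So far: 106.054.
k=1: B_{2}/(2)! × [f^{(1)}(23) − f^{(1)}(10)] = 1/12 × (-0.0159787 − 0.346220) = -0.0301832.
Partial sum through k=1: 106.024.
k=2: B_{4}/(4)! × [f^{(3)}(23) − f^{(3)}(10)] = −1/720 × (0.00141960 − 0.00333821) = 2.66474e-06.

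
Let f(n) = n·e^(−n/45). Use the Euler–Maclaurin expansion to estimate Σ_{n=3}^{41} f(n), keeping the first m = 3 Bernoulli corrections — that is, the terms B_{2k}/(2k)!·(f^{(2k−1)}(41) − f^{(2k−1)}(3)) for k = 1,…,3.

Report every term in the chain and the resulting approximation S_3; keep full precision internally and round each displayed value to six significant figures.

S_3 ≈ 474.232

Integral: ∫_3^41 x·e^(−x/45) dx = 464.656.
Boundary: ½(f(3) + f(41)) = ½(2.80652 + 16.4852) = 9.64584.
So far: 474.302.
Order-1 term: 1/12 · (0.0357402 − 0.873140) = -0.0697833.
After k=1: 474.232.
Order-2 term: −1/720 · (0.000414763 − 0.00135514) = 1.30608e-06.
After k=2: 474.232.
Order-3 term: 1/30240 · (4.00926e-07 − 1.12548e-06) = -2.39601e-11.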